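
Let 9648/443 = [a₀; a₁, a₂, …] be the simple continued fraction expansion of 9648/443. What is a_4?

1

⌊9648/443⌋ = 21, remainder 345
⌊443/345⌋ = 1, remainder 98
⌊345/98⌋ = 3, remainder 51
⌊98/51⌋ = 1, remainder 47
⌊51/47⌋ = 1, remainder 4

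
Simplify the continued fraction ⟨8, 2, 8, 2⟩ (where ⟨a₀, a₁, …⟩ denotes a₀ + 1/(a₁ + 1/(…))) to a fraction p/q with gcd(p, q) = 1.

305/36

a_0 = 8: 8/1
a_1 = 2: 17/2
a_2 = 8: 144/17
a_3 = 2: 305/36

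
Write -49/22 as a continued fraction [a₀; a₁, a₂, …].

Apply division with remainder until the remainder is 0:
-49 = -3·22 + 17, so a_0 = -3
22 = 1·17 + 5, so a_1 = 1
17 = 3·5 + 2, so a_2 = 3
5 = 2·2 + 1, so a_3 = 2
2 = 2·1 + 0, so a_4 = 2

[-3; 1, 3, 2, 2]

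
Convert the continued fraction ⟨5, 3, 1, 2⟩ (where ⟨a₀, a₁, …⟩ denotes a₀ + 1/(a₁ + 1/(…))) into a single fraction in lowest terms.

Build up convergents one term at a time:
a_0 = 5: 5/1
a_1 = 3: 16/3
a_2 = 1: 21/4
a_3 = 2: 58/11

58/11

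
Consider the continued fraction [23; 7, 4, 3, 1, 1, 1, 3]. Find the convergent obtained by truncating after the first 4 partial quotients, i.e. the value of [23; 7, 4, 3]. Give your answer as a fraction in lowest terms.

Start with 3.
4 + 1/(3/1) = 4 + 1/3 = 13/3
7 + 1/(13/3) = 7 + 3/13 = 94/13
23 + 1/(94/13) = 23 + 13/94 = 2175/94

2175/94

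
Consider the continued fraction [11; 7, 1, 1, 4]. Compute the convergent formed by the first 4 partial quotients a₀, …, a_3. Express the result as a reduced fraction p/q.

Build up convergents one term at a time:
a_0 = 11: 11/1
a_1 = 7: 78/7
a_2 = 1: 89/8
a_3 = 1: 167/15

167/15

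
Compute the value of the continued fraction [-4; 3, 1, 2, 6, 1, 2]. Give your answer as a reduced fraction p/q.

-865/232

Starting at the tail and folding back:
Start with 2.
1 + 1/(2/1) = 1 + 1/2 = 3/2
6 + 1/(3/2) = 6 + 2/3 = 20/3
2 + 1/(20/3) = 2 + 3/20 = 43/20
1 + 1/(43/20) = 1 + 20/43 = 63/43
3 + 1/(63/43) = 3 + 43/63 = 232/63
-4 + 1/(232/63) = -4 + 63/232 = -865/232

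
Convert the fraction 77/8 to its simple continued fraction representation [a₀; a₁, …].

77 ÷ 8 → quotient 9, remainder 5
8 ÷ 5 → quotient 1, remainder 3
5 ÷ 3 → quotient 1, remainder 2
3 ÷ 2 → quotient 1, remainder 1
2 ÷ 1 → quotient 2, remainder 0

[9; 1, 1, 1, 2]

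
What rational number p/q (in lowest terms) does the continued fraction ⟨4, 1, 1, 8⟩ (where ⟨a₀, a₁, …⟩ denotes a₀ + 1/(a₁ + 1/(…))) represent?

77/17

Start with 8.
1 + 1/(8/1) = 1 + 1/8 = 9/8
1 + 1/(9/8) = 1 + 8/9 = 17/9
4 + 1/(17/9) = 4 + 9/17 = 77/17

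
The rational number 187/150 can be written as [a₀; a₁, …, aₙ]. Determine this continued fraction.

[1; 4, 18, 2]

187 = 1·150 + 37, so a_0 = 1
150 = 4·37 + 2, so a_1 = 4
37 = 18·2 + 1, so a_2 = 18
2 = 2·1 + 0, so a_3 = 2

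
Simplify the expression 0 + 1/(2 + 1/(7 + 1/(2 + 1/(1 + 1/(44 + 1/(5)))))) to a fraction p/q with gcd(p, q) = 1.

4937/10547

a_0 = 0: 0/1
a_1 = 2: 1/2
a_2 = 7: 7/15
a_3 = 2: 15/32
a_4 = 1: 22/47
a_5 = 44: 983/2100
a_6 = 5: 4937/10547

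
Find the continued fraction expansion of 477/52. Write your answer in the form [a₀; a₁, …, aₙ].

[9; 5, 1, 3, 2]

477 ÷ 52 → quotient 9, remainder 9
52 ÷ 9 → quotient 5, remainder 7
9 ÷ 7 → quotient 1, remainder 2
7 ÷ 2 → quotient 3, remainder 1
2 ÷ 1 → quotient 2, remainder 0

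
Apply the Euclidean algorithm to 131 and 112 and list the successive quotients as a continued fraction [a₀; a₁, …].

⌊131/112⌋ = 1, remainder 19
⌊112/19⌋ = 5, remainder 17
⌊19/17⌋ = 1, remainder 2
⌊17/2⌋ = 8, remainder 1
⌊2/1⌋ = 2, remainder 0

[1; 5, 1, 8, 2]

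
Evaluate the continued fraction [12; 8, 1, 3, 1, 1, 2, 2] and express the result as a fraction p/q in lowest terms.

a_0 = 12: 12/1
a_1 = 8: 97/8
a_2 = 1: 109/9
a_3 = 3: 424/35
a_4 = 1: 533/44
a_5 = 1: 957/79
a_6 = 2: 2447/202
a_7 = 2: 5851/483

5851/483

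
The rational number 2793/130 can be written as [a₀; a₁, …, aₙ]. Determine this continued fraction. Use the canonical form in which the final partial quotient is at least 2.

[21; 2, 15, 1, 3]

⌊2793/130⌋ = 21, remainder 63
⌊130/63⌋ = 2, remainder 4
⌊63/4⌋ = 15, remainder 3
⌊4/3⌋ = 1, remainder 1
⌊3/1⌋ = 3, remainder 0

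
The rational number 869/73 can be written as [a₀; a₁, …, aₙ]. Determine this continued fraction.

Apply division with remainder until the remainder is 0:
⌊869/73⌋ = 11, remainder 66
⌊73/66⌋ = 1, remainder 7
⌊66/7⌋ = 9, remainder 3
⌊7/3⌋ = 2, remainder 1
⌊3/1⌋ = 3, remainder 0

[11; 1, 9, 2, 3]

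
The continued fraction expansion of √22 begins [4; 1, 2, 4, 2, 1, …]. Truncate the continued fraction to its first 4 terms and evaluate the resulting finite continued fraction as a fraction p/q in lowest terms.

Start with 4.
2 + 1/(4/1) = 2 + 1/4 = 9/4
1 + 1/(9/4) = 1 + 4/9 = 13/9
4 + 1/(13/9) = 4 + 9/13 = 61/13

61/13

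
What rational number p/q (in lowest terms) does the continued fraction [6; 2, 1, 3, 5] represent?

369/58

Collapse the nested fraction from the inside out:
Start with 5.
3 + 1/(5/1) = 3 + 1/5 = 16/5
1 + 1/(16/5) = 1 + 5/16 = 21/16
2 + 1/(21/16) = 2 + 16/21 = 58/21
6 + 1/(58/21) = 6 + 21/58 = 369/58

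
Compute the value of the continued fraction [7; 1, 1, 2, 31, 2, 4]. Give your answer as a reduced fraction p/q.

a_0 = 7: 7/1
a_1 = 1: 8/1
a_2 = 1: 15/2
a_3 = 2: 38/5
a_4 = 31: 1193/157
a_5 = 2: 2424/319
a_6 = 4: 10889/1433

10889/1433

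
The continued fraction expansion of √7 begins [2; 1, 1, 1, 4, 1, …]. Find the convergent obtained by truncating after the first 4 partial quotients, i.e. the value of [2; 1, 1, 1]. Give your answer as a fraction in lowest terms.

8/3

Work from the innermost term outward:
Start with 1.
1 + 1/(1/1) = 1 + 1/1 = 2/1
1 + 1/(2/1) = 1 + 1/2 = 3/2
2 + 1/(3/2) = 2 + 2/3 = 8/3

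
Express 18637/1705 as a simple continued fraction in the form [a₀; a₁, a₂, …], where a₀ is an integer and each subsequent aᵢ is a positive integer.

18637 ÷ 1705 → quotient 10, remainder 1587
1705 ÷ 1587 → quotient 1, remainder 118
1587 ÷ 118 → quotient 13, remainder 53
118 ÷ 53 → quotient 2, remainder 12
53 ÷ 12 → quotient 4, remainder 5
12 ÷ 5 → quotient 2, remainder 2
5 ÷ 2 → quotient 2, remainder 1
2 ÷ 1 → quotient 2, remainder 0

[10; 1, 13, 2, 4, 2, 2, 2]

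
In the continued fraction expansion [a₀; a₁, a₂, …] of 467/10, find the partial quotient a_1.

Apply division with remainder until the remainder is 0:
467 = 46·10 + 7, so a_0 = 46
10 = 1·7 + 3, so a_1 = 1

1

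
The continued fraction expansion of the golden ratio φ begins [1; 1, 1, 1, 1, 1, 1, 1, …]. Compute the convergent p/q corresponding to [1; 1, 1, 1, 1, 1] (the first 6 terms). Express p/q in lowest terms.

13/8

a_0 = 1: 1/1
a_1 = 1: 2/1
a_2 = 1: 3/2
a_3 = 1: 5/3
a_4 = 1: 8/5
a_5 = 1: 13/8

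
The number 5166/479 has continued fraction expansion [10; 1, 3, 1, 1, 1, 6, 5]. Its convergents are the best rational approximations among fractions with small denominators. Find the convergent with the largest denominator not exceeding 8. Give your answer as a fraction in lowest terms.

List convergents until the denominator exceeds the bound:
a_0 = 10: 10/1  (≤ bound)
a_1 = 1: 11/1  (≤ bound)
a_2 = 3: 43/4  (≤ bound)
a_3 = 1: 54/5  (≤ bound)
a_4 = 1: 97/9  (> 8, stop)

54/5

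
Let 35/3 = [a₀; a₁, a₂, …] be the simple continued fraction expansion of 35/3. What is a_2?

2

Repeatedly divide and take the remainder:
35 ÷ 3 → quotient 11, remainder 2
3 ÷ 2 → quotient 1, remainder 1
2 ÷ 1 → quotient 2, remainder 0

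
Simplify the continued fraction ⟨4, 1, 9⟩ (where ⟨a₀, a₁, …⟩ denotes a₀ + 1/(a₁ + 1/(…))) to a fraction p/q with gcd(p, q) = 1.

Start with 9.
1 + 1/(9/1) = 1 + 1/9 = 10/9
4 + 1/(10/9) = 4 + 9/10 = 49/10

49/10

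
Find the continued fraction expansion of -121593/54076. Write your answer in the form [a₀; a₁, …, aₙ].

[-3; 1, 3, 43, 12, 2, 12]

-121593 ÷ 54076 → quotient -3, remainder 40635
54076 ÷ 40635 → quotient 1, remainder 13441
40635 ÷ 13441 → quotient 3, remainder 312
13441 ÷ 312 → quotient 43, remainder 25
312 ÷ 25 → quotient 12, remainder 12
25 ÷ 12 → quotient 2, remainder 1
12 ÷ 1 → quotient 12, remainder 0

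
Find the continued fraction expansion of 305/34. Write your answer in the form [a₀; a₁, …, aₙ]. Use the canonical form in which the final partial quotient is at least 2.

Repeatedly divide and take the remainder:
305 = 8·34 + 33, so a_0 = 8
34 = 1·33 + 1, so a_1 = 1
33 = 33·1 + 0, so a_2 = 33

[8; 1, 33]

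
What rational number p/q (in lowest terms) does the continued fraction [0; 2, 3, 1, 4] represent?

19/43

a_0 = 0: 0/1
a_1 = 2: 1/2
a_2 = 3: 3/7
a_3 = 1: 4/9
a_4 = 4: 19/43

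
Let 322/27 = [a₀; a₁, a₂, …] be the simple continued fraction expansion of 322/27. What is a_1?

322 ÷ 27 → quotient 11, remainder 25
27 ÷ 25 → quotient 1, remainder 2

1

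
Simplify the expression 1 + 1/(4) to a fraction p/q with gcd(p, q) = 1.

Collapse the nested fraction from the inside out:
Start with 4.
1 + 1/(4/1) = 1 + 1/4 = 5/4

5/4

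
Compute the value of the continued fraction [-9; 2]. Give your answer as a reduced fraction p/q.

-17/2

Start with 2.
-9 + 1/(2/1) = -9 + 1/2 = -17/2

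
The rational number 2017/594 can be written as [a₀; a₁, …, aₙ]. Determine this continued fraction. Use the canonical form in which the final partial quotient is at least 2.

2017 = 3·594 + 235, so a_0 = 3
594 = 2·235 + 124, so a_1 = 2
235 = 1·124 + 111, so a_2 = 1
124 = 1·111 + 13, so a_3 = 1
111 = 8·13 + 7, so a_4 = 8
13 = 1·7 + 6, so a_5 = 1
7 = 1·6 + 1, so a_6 = 1
6 = 6·1 + 0, so a_7 = 6

[3; 2, 1, 1, 8, 1, 1, 6]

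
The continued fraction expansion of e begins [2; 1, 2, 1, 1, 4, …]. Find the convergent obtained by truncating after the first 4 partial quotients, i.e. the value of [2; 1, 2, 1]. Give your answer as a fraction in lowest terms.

Build up convergents one term at a time:
a_0 = 2: 2/1
a_1 = 1: 3/1
a_2 = 2: 8/3
a_3 = 1: 11/4

11/4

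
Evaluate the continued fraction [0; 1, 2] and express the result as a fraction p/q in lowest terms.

a_0 = 0: 0/1
a_1 = 1: 1/1
a_2 = 2: 2/3

2/3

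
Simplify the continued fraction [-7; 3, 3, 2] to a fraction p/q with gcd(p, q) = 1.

-154/23

a_0 = -7: -7/1
a_1 = 3: -20/3
a_2 = 3: -67/10
a_3 = 2: -154/23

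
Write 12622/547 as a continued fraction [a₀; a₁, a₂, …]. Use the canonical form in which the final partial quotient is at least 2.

[23; 13, 2, 1, 13]

Run the Euclidean algorithm, recording each quotient:
12622 ÷ 547 → quotient 23, remainder 41
547 ÷ 41 → quotient 13, remainder 14
41 ÷ 14 → quotient 2, remainder 13
14 ÷ 13 → quotient 1, remainder 1
13 ÷ 1 → quotient 13, remainder 0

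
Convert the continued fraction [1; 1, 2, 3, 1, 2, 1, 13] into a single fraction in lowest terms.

1140/673

Start with 13.
1 + 1/(13/1) = 1 + 1/13 = 14/13
2 + 1/(14/13) = 2 + 13/14 = 41/14
1 + 1/(41/14) = 1 + 14/41 = 55/41
3 + 1/(55/41) = 3 + 41/55 = 206/55
2 + 1/(206/55) = 2 + 55/206 = 467/206
1 + 1/(467/206) = 1 + 206/467 = 673/467
1 + 1/(673/467) = 1 + 467/673 = 1140/673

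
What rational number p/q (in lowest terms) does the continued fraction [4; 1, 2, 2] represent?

Compute successive convergents:
a_0 = 4: 4/1
a_1 = 1: 5/1
a_2 = 2: 14/3
a_3 = 2: 33/7

33/7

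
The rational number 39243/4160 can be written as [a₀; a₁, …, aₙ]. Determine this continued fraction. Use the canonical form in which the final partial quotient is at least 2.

[9; 2, 3, 3, 1, 13, 10]

Apply division with remainder until the remainder is 0:
39243 = 9·4160 + 1803, so a_0 = 9
4160 = 2·1803 + 554, so a_1 = 2
1803 = 3·554 + 141, so a_2 = 3
554 = 3·141 + 131, so a_3 = 3
141 = 1·131 + 10, so a_4 = 1
131 = 13·10 + 1, so a_5 = 13
10 = 10·1 + 0, so a_6 = 10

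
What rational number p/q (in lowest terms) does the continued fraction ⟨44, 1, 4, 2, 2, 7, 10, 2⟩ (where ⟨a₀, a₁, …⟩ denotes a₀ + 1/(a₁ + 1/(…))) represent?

190643/4254

a_0 = 44: 44/1
a_1 = 1: 45/1
a_2 = 4: 224/5
a_3 = 2: 493/11
a_4 = 2: 1210/27
a_5 = 7: 8963/200
a_6 = 10: 90840/2027
a_7 = 2: 190643/4254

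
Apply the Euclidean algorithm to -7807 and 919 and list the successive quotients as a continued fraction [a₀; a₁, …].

-7807 ÷ 919 → quotient -9, remainder 464
919 ÷ 464 → quotient 1, remainder 455
464 ÷ 455 → quotient 1, remainder 9
455 ÷ 9 → quotient 50, remainder 5
9 ÷ 5 → quotient 1, remainder 4
5 ÷ 4 → quotient 1, remainder 1
4 ÷ 1 → quotient 4, remainder 0

[-9; 1, 1, 50, 1, 1, 4]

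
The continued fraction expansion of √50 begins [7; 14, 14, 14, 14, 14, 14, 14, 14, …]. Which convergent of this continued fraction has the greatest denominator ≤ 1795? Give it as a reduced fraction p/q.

List convergents until the denominator exceeds the bound:
a_0 = 7: 7/1  (≤ bound)
a_1 = 14: 99/14  (≤ bound)
a_2 = 14: 1393/197  (≤ bound)
a_3 = 14: 19601/2772  (> 1795, stop)

1393/197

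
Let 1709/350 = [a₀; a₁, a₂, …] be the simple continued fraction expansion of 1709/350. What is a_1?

Run the Euclidean algorithm, recording each quotient:
1709 ÷ 350 → quotient 4, remainder 309
350 ÷ 309 → quotient 1, remainder 41

1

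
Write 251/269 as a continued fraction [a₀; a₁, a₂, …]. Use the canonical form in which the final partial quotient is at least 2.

[0; 1, 13, 1, 17]

251 ÷ 269 → quotient 0, remainder 251
269 ÷ 251 → quotient 1, remainder 18
251 ÷ 18 → quotient 13, remainder 17
18 ÷ 17 → quotient 1, remainder 1
17 ÷ 1 → quotient 17, remainder 0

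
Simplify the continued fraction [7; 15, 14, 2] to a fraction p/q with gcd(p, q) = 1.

3088/437

Start with 2.
14 + 1/(2/1) = 14 + 1/2 = 29/2
15 + 1/(29/2) = 15 + 2/29 = 437/29
7 + 1/(437/29) = 7 + 29/437 = 3088/437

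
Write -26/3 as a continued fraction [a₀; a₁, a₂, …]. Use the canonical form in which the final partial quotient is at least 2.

⌊-26/3⌋ = -9, remainder 1
⌊3/1⌋ = 3, remainder 0

[-9; 3]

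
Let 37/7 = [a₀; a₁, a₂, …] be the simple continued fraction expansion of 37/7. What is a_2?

2

Run the Euclidean algorithm, recording each quotient:
⌊37/7⌋ = 5, remainder 2
⌊7/2⌋ = 3, remainder 1
⌊2/1⌋ = 2, remainder 0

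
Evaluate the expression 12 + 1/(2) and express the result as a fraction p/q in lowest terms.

25/2

Use the convergent recurrence hₖ = aₖ·hₖ₋₁ + hₖ₋₂ (and likewise for the denominators kₖ):
a_0 = 12: 12/1
a_1 = 2: 25/2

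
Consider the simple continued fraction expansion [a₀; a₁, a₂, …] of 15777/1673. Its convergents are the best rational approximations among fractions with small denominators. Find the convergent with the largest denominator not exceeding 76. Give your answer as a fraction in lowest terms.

List convergents until the denominator exceeds the bound:
a_0 = 9: 9/1  (≤ bound)
a_1 = 2: 19/2  (≤ bound)
a_2 = 3: 66/7  (≤ bound)
a_3 = 11: 745/79  (> 76, stop)

66/7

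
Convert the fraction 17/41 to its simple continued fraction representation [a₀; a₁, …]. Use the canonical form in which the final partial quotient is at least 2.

[0; 2, 2, 2, 3]

Repeatedly divide and take the remainder:
⌊17/41⌋ = 0, remainder 17
⌊41/17⌋ = 2, remainder 7
⌊17/7⌋ = 2, remainder 3
⌊7/3⌋ = 2, remainder 1
⌊3/1⌋ = 3, remainder 0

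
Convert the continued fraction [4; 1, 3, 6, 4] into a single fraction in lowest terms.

495/104

Use the convergent recurrence hₖ = aₖ·hₖ₋₁ + hₖ₋₂ (and likewise for the denominators kₖ):
a_0 = 4: 4/1
a_1 = 1: 5/1
a_2 = 3: 19/4
a_3 = 6: 119/25
a_4 = 4: 495/104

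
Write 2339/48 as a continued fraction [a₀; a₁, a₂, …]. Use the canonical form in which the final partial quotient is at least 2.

[48; 1, 2, 1, 2, 4]

⌊2339/48⌋ = 48, remainder 35
⌊48/35⌋ = 1, remainder 13
⌊35/13⌋ = 2, remainder 9
⌊13/9⌋ = 1, remainder 4
⌊9/4⌋ = 2, remainder 1
⌊4/1⌋ = 4, remainder 0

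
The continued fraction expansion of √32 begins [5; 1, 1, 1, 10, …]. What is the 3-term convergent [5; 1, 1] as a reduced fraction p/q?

11/2

Work from the innermost term outward:
Start with 1.
1 + 1/(1/1) = 1 + 1/1 = 2/1
5 + 1/(2/1) = 5 + 1/2 = 11/2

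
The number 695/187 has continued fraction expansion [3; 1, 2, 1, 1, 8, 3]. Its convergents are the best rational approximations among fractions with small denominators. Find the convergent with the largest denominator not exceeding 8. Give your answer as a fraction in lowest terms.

List convergents until the denominator exceeds the bound:
a_0 = 3: 3/1  (≤ bound)
a_1 = 1: 4/1  (≤ bound)
a_2 = 2: 11/3  (≤ bound)
a_3 = 1: 15/4  (≤ bound)
a_4 = 1: 26/7  (≤ bound)
a_5 = 8: 223/60  (> 8, stop)

26/7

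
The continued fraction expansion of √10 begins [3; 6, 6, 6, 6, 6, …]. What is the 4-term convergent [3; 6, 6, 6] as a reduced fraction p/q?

721/228

Collapse the nested fraction from the inside out:
Start with 6.
6 + 1/(6/1) = 6 + 1/6 = 37/6
6 + 1/(37/6) = 6 + 6/37 = 228/37
3 + 1/(228/37) = 3 + 37/228 = 721/228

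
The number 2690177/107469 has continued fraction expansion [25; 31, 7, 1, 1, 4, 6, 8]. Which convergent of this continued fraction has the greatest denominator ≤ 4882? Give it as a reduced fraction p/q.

52993/2117

List convergents until the denominator exceeds the bound:
a_0 = 25: 25/1  (≤ bound)
a_1 = 31: 776/31  (≤ bound)
a_2 = 7: 5457/218  (≤ bound)
a_3 = 1: 6233/249  (≤ bound)
a_4 = 1: 11690/467  (≤ bound)
a_5 = 4: 52993/2117  (≤ bound)
a_6 = 6: 329648/13169  (> 4882, stop)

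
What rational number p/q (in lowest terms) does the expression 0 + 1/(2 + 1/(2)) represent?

a_0 = 0: 0/1
a_1 = 2: 1/2
a_2 = 2: 2/5

2/5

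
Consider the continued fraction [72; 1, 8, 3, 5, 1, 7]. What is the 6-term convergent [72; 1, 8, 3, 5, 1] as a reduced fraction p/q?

Collapse the nested fraction from the inside out:
Start with 1.
5 + 1/(1/1) = 5 + 1/1 = 6/1
3 + 1/(6/1) = 3 + 1/6 = 19/6
8 + 1/(19/6) = 8 + 6/19 = 158/19
1 + 1/(158/19) = 1 + 19/158 = 177/158
72 + 1/(177/158) = 72 + 158/177 = 12902/177

12902/177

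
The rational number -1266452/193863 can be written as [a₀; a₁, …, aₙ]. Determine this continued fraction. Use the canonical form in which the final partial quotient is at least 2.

-1266452 ÷ 193863 → quotient -7, remainder 90589
193863 ÷ 90589 → quotient 2, remainder 12685
90589 ÷ 12685 → quotient 7, remainder 1794
12685 ÷ 1794 → quotient 7, remainder 127
1794 ÷ 127 → quotient 14, remainder 16
127 ÷ 16 → quotient 7, remainder 15
16 ÷ 15 → quotient 1, remainder 1
15 ÷ 1 → quotient 15, remainder 0

[-7; 2, 7, 7, 14, 7, 1, 15]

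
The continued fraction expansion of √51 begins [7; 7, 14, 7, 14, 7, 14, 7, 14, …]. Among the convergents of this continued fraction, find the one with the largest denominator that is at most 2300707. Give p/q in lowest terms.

a_0 = 7: 7/1  (≤ bound)
a_1 = 7: 50/7  (≤ bound)
a_2 = 14: 707/99  (≤ bound)
a_3 = 7: 4999/700  (≤ bound)
a_4 = 14: 70693/9899  (≤ bound)
a_5 = 7: 499850/69993  (≤ bound)
a_6 = 14: 7068593/989801  (≤ bound)
a_7 = 7: 49980001/6998600  (> 2300707, stop)

7068593/989801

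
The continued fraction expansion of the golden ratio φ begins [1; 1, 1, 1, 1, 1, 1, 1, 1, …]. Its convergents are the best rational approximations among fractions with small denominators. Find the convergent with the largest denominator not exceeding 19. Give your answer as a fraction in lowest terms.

21/13

List convergents until the denominator exceeds the bound:
a_0 = 1: 1/1  (≤ bound)
a_1 = 1: 2/1  (≤ bound)
a_2 = 1: 3/2  (≤ bound)
a_3 = 1: 5/3  (≤ bound)
a_4 = 1: 8/5  (≤ bound)
a_5 = 1: 13/8  (≤ bound)
a_6 = 1: 21/13  (≤ bound)
a_7 = 1: 34/21  (> 19, stop)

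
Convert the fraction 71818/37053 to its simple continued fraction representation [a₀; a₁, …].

Repeatedly divide and take the remainder:
71818 = 1·37053 + 34765, so a_0 = 1
37053 = 1·34765 + 2288, so a_1 = 1
34765 = 15·2288 + 445, so a_2 = 15
2288 = 5·445 + 63, so a_3 = 5
445 = 7·63 + 4, so a_4 = 7
63 = 15·4 + 3, so a_5 = 15
4 = 1·3 + 1, so a_6 = 1
3 = 3·1 + 0, so a_7 = 3

[1; 1, 15, 5, 7, 15, 1, 3]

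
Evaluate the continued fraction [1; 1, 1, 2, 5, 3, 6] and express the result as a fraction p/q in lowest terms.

Work from the innermost term outward:
Start with 6.
3 + 1/(6/1) = 3 + 1/6 = 19/6
5 + 1/(19/6) = 5 + 6/19 = 101/19
2 + 1/(101/19) = 2 + 19/101 = 221/101
1 + 1/(221/101) = 1 + 101/221 = 322/221
1 + 1/(322/221) = 1 + 221/322 = 543/322
1 + 1/(543/322) = 1 + 322/543 = 865/543

865/543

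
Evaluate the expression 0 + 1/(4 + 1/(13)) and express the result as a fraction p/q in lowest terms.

13/53

Start with 13.
4 + 1/(13/1) = 4 + 1/13 = 53/13
0 + 1/(53/13) = 0 + 13/53 = 13/53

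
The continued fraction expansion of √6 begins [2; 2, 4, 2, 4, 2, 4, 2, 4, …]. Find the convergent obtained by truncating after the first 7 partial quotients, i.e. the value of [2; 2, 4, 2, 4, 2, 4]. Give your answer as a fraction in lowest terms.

Start with 4.
2 + 1/(4/1) = 2 + 1/4 = 9/4
4 + 1/(9/4) = 4 + 4/9 = 40/9
2 + 1/(40/9) = 2 + 9/40 = 89/40
4 + 1/(89/40) = 4 + 40/89 = 396/89
2 + 1/(396/89) = 2 + 89/396 = 881/396
2 + 1/(881/396) = 2 + 396/881 = 2158/881

2158/881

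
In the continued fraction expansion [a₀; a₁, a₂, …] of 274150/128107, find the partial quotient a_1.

Apply division with remainder until the remainder is 0:
274150 = 2·128107 + 17936, so a_0 = 2
128107 = 7·17936 + 2555, so a_1 = 7

7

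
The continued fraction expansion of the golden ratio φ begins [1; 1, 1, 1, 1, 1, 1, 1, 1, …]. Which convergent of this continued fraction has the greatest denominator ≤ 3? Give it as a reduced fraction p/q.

5/3

a_0 = 1: 1/1  (≤ bound)
a_1 = 1: 2/1  (≤ bound)
a_2 = 1: 3/2  (≤ bound)
a_3 = 1: 5/3  (≤ bound)
a_4 = 1: 8/5  (> 3, stop)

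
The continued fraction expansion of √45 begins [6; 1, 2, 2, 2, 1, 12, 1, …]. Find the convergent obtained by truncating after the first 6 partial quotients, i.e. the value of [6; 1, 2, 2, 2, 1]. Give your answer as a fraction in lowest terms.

161/24

Starting at the tail and folding back:
Start with 1.
2 + 1/(1/1) = 2 + 1/1 = 3/1
2 + 1/(3/1) = 2 + 1/3 = 7/3
2 + 1/(7/3) = 2 + 3/7 = 17/7
1 + 1/(17/7) = 1 + 7/17 = 24/17
6 + 1/(24/17) = 6 + 17/24 = 161/24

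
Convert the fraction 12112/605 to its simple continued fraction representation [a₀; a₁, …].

[20; 50, 2, 2, 2]

12112 ÷ 605 → quotient 20, remainder 12
605 ÷ 12 → quotient 50, remainder 5
12 ÷ 5 → quotient 2, remainder 2
5 ÷ 2 → quotient 2, remainder 1
2 ÷ 1 → quotient 2, remainder 0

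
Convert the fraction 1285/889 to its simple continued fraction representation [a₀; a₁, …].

⌊1285/889⌋ = 1, remainder 396
⌊889/396⌋ = 2, remainder 97
⌊396/97⌋ = 4, remainder 8
⌊97/8⌋ = 12, remainder 1
⌊8/1⌋ = 8, remainder 0

[1; 2, 4, 12, 8]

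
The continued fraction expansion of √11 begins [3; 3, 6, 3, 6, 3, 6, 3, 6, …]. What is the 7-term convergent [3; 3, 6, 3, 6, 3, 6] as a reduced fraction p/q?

25077/7561

Start with 6.
3 + 1/(6/1) = 3 + 1/6 = 19/6
6 + 1/(19/6) = 6 + 6/19 = 120/19
3 + 1/(120/19) = 3 + 19/120 = 379/120
6 + 1/(379/120) = 6 + 120/379 = 2394/379
3 + 1/(2394/379) = 3 + 379/2394 = 7561/2394
3 + 1/(7561/2394) = 3 + 2394/7561 = 25077/7561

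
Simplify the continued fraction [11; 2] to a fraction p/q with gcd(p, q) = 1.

Start with 2.
11 + 1/(2/1) = 11 + 1/2 = 23/2

23/2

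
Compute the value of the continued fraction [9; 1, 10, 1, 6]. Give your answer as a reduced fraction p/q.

Start with 6.
1 + 1/(6/1) = 1 + 1/6 = 7/6
10 + 1/(7/6) = 10 + 6/7 = 76/7
1 + 1/(76/7) = 1 + 7/76 = 83/76
9 + 1/(83/76) = 9 + 76/83 = 823/83

823/83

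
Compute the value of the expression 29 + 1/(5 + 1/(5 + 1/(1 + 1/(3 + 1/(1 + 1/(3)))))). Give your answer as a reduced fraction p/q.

Work from the innermost term outward:
Start with 3.
1 + 1/(3/1) = 1 + 1/3 = 4/3
3 + 1/(4/3) = 3 + 3/4 = 15/4
1 + 1/(15/4) = 1 + 4/15 = 19/15
5 + 1/(19/15) = 5 + 15/19 = 110/19
5 + 1/(110/19) = 5 + 19/110 = 569/110
29 + 1/(569/110) = 29 + 110/569 = 16611/569

16611/569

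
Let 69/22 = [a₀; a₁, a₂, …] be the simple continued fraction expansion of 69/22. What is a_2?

Run the Euclidean algorithm, recording each quotient:
⌊69/22⌋ = 3, remainder 3
⌊22/3⌋ = 7, remainder 1
⌊3/1⌋ = 3, remainder 0

3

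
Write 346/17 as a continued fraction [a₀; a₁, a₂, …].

346 = 20·17 + 6, so a_0 = 20
17 = 2·6 + 5, so a_1 = 2
6 = 1·5 + 1, so a_2 = 1
5 = 5·1 + 0, so a_3 = 5

[20; 2, 1, 5]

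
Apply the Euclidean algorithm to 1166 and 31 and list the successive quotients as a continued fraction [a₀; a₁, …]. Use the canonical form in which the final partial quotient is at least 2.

[37; 1, 1, 1, 1, 2, 2]

⌊1166/31⌋ = 37, remainder 19
⌊31/19⌋ = 1, remainder 12
⌊19/12⌋ = 1, remainder 7
⌊12/7⌋ = 1, remainder 5
⌊7/5⌋ = 1, remainder 2
⌊5/2⌋ = 2, remainder 1
⌊2/1⌋ = 2, remainder 0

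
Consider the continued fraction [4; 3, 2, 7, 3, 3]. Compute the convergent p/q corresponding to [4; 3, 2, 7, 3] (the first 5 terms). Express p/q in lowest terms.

Start with 3.
7 + 1/(3/1) = 7 + 1/3 = 22/3
2 + 1/(22/3) = 2 + 3/22 = 47/22
3 + 1/(47/22) = 3 + 22/47 = 163/47
4 + 1/(163/47) = 4 + 47/163 = 699/163

699/163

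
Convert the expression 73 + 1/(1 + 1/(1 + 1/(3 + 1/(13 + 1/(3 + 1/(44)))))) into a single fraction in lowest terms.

932646/12677

Work from the innermost term outward:
Start with 44.
3 + 1/(44/1) = 3 + 1/44 = 133/44
13 + 1/(133/44) = 13 + 44/133 = 1773/133
3 + 1/(1773/133) = 3 + 133/1773 = 5452/1773
1 + 1/(5452/1773) = 1 + 1773/5452 = 7225/5452
1 + 1/(7225/5452) = 1 + 5452/7225 = 12677/7225
73 + 1/(12677/7225) = 73 + 7225/12677 = 932646/12677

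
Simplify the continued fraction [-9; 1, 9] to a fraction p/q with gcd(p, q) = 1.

a_0 = -9: -9/1
a_1 = 1: -8/1
a_2 = 9: -81/10

-81/10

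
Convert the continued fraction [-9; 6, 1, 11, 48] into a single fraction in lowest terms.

-35342/3991

a_0 = -9: -9/1
a_1 = 6: -53/6
a_2 = 1: -62/7
a_3 = 11: -735/83
a_4 = 48: -35342/3991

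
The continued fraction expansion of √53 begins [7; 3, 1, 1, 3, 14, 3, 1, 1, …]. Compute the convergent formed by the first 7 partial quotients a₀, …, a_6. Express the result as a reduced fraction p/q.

7979/1096

Compute successive convergents:
a_0 = 7: 7/1
a_1 = 3: 22/3
a_2 = 1: 29/4
a_3 = 1: 51/7
a_4 = 3: 182/25
a_5 = 14: 2599/357
a_6 = 3: 7979/1096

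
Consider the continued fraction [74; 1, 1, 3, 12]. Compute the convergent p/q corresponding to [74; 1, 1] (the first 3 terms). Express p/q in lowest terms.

a_0 = 74: 74/1
a_1 = 1: 75/1
a_2 = 1: 149/2

149/2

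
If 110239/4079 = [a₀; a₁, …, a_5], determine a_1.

⌊110239/4079⌋ = 27, remainder 106
⌊4079/106⌋ = 38, remainder 51

38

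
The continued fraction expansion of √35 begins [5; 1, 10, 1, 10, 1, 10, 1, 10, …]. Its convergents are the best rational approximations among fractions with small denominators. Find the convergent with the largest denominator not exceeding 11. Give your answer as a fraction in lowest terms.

a_0 = 5: 5/1  (≤ bound)
a_1 = 1: 6/1  (≤ bound)
a_2 = 10: 65/11  (≤ bound)
a_3 = 1: 71/12  (> 11, stop)

65/11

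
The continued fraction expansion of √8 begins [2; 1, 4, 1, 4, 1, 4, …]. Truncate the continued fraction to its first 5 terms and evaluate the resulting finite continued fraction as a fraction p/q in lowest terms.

a_0 = 2: 2/1
a_1 = 1: 3/1
a_2 = 4: 14/5
a_3 = 1: 17/6
a_4 = 4: 82/29

82/29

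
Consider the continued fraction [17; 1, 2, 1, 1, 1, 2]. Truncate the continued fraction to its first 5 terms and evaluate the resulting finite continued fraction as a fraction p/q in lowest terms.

124/7

Start with 1.
1 + 1/(1/1) = 1 + 1/1 = 2/1
2 + 1/(2/1) = 2 + 1/2 = 5/2
1 + 1/(5/2) = 1 + 2/5 = 7/5
17 + 1/(7/5) = 17 + 5/7 = 124/7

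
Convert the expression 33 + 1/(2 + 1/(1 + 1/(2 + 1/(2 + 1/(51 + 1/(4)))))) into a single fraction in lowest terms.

131038/3927

a_0 = 33: 33/1
a_1 = 2: 67/2
a_2 = 1: 100/3
a_3 = 2: 267/8
a_4 = 2: 634/19
a_5 = 51: 32601/977
a_6 = 4: 131038/3927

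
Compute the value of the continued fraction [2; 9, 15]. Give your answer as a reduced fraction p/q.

287/136

Compute successive convergents:
a_0 = 2: 2/1
a_1 = 9: 19/9
a_2 = 15: 287/136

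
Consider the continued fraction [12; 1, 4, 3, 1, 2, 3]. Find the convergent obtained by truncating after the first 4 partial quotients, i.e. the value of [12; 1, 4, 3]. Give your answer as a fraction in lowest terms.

a_0 = 12: 12/1
a_1 = 1: 13/1
a_2 = 4: 64/5
a_3 = 3: 205/16

205/16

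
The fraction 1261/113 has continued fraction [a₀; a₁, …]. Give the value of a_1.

6

⌊1261/113⌋ = 11, remainder 18
⌊113/18⌋ = 6, remainder 5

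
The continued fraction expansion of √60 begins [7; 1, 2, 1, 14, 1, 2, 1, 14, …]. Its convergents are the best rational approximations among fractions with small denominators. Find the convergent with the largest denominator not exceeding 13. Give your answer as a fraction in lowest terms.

31/4

a_0 = 7: 7/1  (≤ bound)
a_1 = 1: 8/1  (≤ bound)
a_2 = 2: 23/3  (≤ bound)
a_3 = 1: 31/4  (≤ bound)
a_4 = 14: 457/59  (> 13, stop)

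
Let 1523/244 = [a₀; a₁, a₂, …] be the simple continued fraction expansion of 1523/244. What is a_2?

1523 ÷ 244 → quotient 6, remainder 59
244 ÷ 59 → quotient 4, remainder 8
59 ÷ 8 → quotient 7, remainder 3

7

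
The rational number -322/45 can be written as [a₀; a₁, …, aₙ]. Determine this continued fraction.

[-8; 1, 5, 2, 3]

Apply division with remainder until the remainder is 0:
⌊-322/45⌋ = -8, remainder 38
⌊45/38⌋ = 1, remainder 7
⌊38/7⌋ = 5, remainder 3
⌊7/3⌋ = 2, remainder 1
⌊3/1⌋ = 3, remainder 0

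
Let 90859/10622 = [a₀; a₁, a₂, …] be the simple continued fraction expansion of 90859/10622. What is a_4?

7

90859 ÷ 10622 → quotient 8, remainder 5883
10622 ÷ 5883 → quotient 1, remainder 4739
5883 ÷ 4739 → quotient 1, remainder 1144
4739 ÷ 1144 → quotient 4, remainder 163
1144 ÷ 163 → quotient 7, remainder 3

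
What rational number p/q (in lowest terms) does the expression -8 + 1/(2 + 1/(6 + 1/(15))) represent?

a_0 = -8: -8/1
a_1 = 2: -15/2
a_2 = 6: -98/13
a_3 = 15: -1485/197

-1485/197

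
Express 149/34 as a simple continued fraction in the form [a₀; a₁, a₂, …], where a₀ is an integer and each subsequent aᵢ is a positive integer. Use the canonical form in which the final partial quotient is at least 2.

[4; 2, 1, 1, 1, 1, 2]

149 = 4·34 + 13, so a_0 = 4
34 = 2·13 + 8, so a_1 = 2
13 = 1·8 + 5, so a_2 = 1
8 = 1·5 + 3, so a_3 = 1
5 = 1·3 + 2, so a_4 = 1
3 = 1·2 + 1, so a_5 = 1
2 = 2·1 + 0, so a_6 = 2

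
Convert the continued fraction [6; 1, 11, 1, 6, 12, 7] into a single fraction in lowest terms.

Build up convergents one term at a time:
a_0 = 6: 6/1
a_1 = 1: 7/1
a_2 = 11: 83/12
a_3 = 1: 90/13
a_4 = 6: 623/90
a_5 = 12: 7566/1093
a_6 = 7: 53585/7741

53585/7741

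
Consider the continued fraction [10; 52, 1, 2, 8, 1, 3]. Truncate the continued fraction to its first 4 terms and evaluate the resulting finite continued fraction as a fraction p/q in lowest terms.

Build up convergents one term at a time:
a_0 = 10: 10/1
a_1 = 52: 521/52
a_2 = 1: 531/53
a_3 = 2: 1583/158

1583/158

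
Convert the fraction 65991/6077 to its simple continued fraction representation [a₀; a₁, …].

65991 = 10·6077 + 5221, so a_0 = 10
6077 = 1·5221 + 856, so a_1 = 1
5221 = 6·856 + 85, so a_2 = 6
856 = 10·85 + 6, so a_3 = 10
85 = 14·6 + 1, so a_4 = 14
6 = 6·1 + 0, so a_5 = 6

[10; 1, 6, 10, 14, 6]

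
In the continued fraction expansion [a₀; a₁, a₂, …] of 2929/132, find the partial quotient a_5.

3

Apply division with remainder until the remainder is 0:
2929 ÷ 132 → quotient 22, remainder 25
132 ÷ 25 → quotient 5, remainder 7
25 ÷ 7 → quotient 3, remainder 4
7 ÷ 4 → quotient 1, remainder 3
4 ÷ 3 → quotient 1, remainder 1
3 ÷ 1 → quotient 3, remainder 0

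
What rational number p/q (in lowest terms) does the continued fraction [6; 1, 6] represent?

48/7

a_0 = 6: 6/1
a_1 = 1: 7/1
a_2 = 6: 48/7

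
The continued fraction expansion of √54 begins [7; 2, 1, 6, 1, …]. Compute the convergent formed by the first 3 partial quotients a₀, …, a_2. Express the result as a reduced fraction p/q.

a_0 = 7: 7/1
a_1 = 2: 15/2
a_2 = 1: 22/3

22/3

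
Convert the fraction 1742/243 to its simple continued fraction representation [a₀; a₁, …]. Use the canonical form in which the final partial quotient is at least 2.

⌊1742/243⌋ = 7, remainder 41
⌊243/41⌋ = 5, remainder 38
⌊41/38⌋ = 1, remainder 3
⌊38/3⌋ = 12, remainder 2
⌊3/2⌋ = 1, remainder 1
⌊2/1⌋ = 2, remainder 0

[7; 5, 1, 12, 1, 2]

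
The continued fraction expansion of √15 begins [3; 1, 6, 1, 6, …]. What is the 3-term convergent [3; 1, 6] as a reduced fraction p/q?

a_0 = 3: 3/1
a_1 = 1: 4/1
a_2 = 6: 27/7

27/7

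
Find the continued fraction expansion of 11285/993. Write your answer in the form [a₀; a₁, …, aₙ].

Repeatedly divide and take the remainder:
⌊11285/993⌋ = 11, remainder 362
⌊993/362⌋ = 2, remainder 269
⌊362/269⌋ = 1, remainder 93
⌊269/93⌋ = 2, remainder 83
⌊93/83⌋ = 1, remainder 10
⌊83/10⌋ = 8, remainder 3
⌊10/3⌋ = 3, remainder 1
⌊3/1⌋ = 3, remainder 0

[11; 2, 1, 2, 1, 8, 3, 3]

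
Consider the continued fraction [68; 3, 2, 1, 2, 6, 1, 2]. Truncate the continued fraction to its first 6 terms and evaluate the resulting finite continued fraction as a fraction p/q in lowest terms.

11747/172

Collapse the nested fraction from the inside out:
Start with 6.
2 + 1/(6/1) = 2 + 1/6 = 13/6
1 + 1/(13/6) = 1 + 6/13 = 19/13
2 + 1/(19/13) = 2 + 13/19 = 51/19
3 + 1/(51/19) = 3 + 19/51 = 172/51
68 + 1/(172/51) = 68 + 51/172 = 11747/172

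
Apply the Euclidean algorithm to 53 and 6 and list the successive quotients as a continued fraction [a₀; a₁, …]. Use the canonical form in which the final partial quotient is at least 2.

53 ÷ 6 → quotient 8, remainder 5
6 ÷ 5 → quotient 1, remainder 1
5 ÷ 1 → quotient 5, remainder 0

[8; 1, 5]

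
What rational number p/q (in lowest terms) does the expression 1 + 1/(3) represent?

4/3

Collapse the nested fraction from the inside out:
Start with 3.
1 + 1/(3/1) = 1 + 1/3 = 4/3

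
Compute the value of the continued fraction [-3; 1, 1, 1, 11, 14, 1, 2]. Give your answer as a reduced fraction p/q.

-3629/1549

a_0 = -3: -3/1
a_1 = 1: -2/1
a_2 = 1: -5/2
a_3 = 1: -7/3
a_4 = 11: -82/35
a_5 = 14: -1155/493
a_6 = 1: -1237/528
a_7 = 2: -3629/1549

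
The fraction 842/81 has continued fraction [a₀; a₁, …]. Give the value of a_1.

Apply division with remainder until the remainder is 0:
842 = 10·81 + 32, so a_0 = 10
81 = 2·32 + 17, so a_1 = 2

2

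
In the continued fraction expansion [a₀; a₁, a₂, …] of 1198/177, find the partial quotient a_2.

1198 = 6·177 + 136, so a_0 = 6
177 = 1·136 + 41, so a_1 = 1
136 = 3·41 + 13, so a_2 = 3

3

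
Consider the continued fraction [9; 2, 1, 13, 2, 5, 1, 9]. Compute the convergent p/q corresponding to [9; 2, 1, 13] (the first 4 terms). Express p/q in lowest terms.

Collapse the nested fraction from the inside out:
Start with 13.
1 + 1/(13/1) = 1 + 1/13 = 14/13
2 + 1/(14/13) = 2 + 13/14 = 41/14
9 + 1/(41/14) = 9 + 14/41 = 383/41

383/41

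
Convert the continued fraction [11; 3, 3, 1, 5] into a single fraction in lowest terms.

848/75

a_0 = 11: 11/1
a_1 = 3: 34/3
a_2 = 3: 113/10
a_3 = 1: 147/13
a_4 = 5: 848/75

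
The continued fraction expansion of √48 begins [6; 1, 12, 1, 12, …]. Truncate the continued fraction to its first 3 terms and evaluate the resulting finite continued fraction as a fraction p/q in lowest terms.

90/13

Build up convergents one term at a time:
a_0 = 6: 6/1
a_1 = 1: 7/1
a_2 = 12: 90/13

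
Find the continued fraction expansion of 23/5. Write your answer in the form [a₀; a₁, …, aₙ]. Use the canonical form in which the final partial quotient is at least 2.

23 = 4·5 + 3, so a_0 = 4
5 = 1·3 + 2, so a_1 = 1
3 = 1·2 + 1, so a_2 = 1
2 = 2·1 + 0, so a_3 = 2

[4; 1, 1, 2]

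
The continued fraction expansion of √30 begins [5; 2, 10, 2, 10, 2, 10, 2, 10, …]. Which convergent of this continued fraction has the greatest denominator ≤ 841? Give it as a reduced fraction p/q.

a_0 = 5: 5/1  (≤ bound)
a_1 = 2: 11/2  (≤ bound)
a_2 = 10: 115/21  (≤ bound)
a_3 = 2: 241/44  (≤ bound)
a_4 = 10: 2525/461  (≤ bound)
a_5 = 2: 5291/966  (> 841, stop)

2525/461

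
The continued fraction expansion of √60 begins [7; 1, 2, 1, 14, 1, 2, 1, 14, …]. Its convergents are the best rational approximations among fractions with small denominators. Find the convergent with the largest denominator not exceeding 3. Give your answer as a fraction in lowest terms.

List convergents until the denominator exceeds the bound:
a_0 = 7: 7/1  (≤ bound)
a_1 = 1: 8/1  (≤ bound)
a_2 = 2: 23/3  (≤ bound)
a_3 = 1: 31/4  (> 3, stop)

23/3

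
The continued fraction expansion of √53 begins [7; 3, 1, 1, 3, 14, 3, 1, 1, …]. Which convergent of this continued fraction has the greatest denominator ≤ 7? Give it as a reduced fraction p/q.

51/7

a_0 = 7: 7/1  (≤ bound)
a_1 = 3: 22/3  (≤ bound)
a_2 = 1: 29/4  (≤ bound)
a_3 = 1: 51/7  (≤ bound)
a_4 = 3: 182/25  (> 7, stop)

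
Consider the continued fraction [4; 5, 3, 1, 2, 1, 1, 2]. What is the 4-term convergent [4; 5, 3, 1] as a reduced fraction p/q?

Build up convergents one term at a time:
a_0 = 4: 4/1
a_1 = 5: 21/5
a_2 = 3: 67/16
a_3 = 1: 88/21

88/21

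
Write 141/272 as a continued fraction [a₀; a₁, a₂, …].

[0; 1, 1, 13, 10]

141 = 0·272 + 141, so a_0 = 0
272 = 1·141 + 131, so a_1 = 1
141 = 1·131 + 10, so a_2 = 1
131 = 13·10 + 1, so a_3 = 13
10 = 10·1 + 0, so a_4 = 10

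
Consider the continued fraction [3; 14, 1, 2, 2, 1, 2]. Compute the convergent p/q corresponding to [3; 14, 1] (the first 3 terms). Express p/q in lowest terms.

46/15

a_0 = 3: 3/1
a_1 = 14: 43/14
a_2 = 1: 46/15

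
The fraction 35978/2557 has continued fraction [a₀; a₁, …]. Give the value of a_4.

6

⌊35978/2557⌋ = 14, remainder 180
⌊2557/180⌋ = 14, remainder 37
⌊180/37⌋ = 4, remainder 32
⌊37/32⌋ = 1, remainder 5
⌊32/5⌋ = 6, remainder 2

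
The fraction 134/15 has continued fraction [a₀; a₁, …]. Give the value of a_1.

Repeatedly divide and take the remainder:
134 ÷ 15 → quotient 8, remainder 14
15 ÷ 14 → quotient 1, remainder 1

1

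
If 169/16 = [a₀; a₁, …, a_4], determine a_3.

169 = 10·16 + 9, so a_0 = 10
16 = 1·9 + 7, so a_1 = 1
9 = 1·7 + 2, so a_2 = 1
7 = 3·2 + 1, so a_3 = 3

3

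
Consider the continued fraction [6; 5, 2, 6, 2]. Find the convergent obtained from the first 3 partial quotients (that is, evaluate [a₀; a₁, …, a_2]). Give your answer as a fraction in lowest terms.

68/11

Compute successive convergents:
a_0 = 6: 6/1
a_1 = 5: 31/5
a_2 = 2: 68/11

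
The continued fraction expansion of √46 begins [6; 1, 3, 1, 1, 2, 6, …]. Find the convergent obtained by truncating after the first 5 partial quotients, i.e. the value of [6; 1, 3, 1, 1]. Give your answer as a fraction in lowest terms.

a_0 = 6: 6/1
a_1 = 1: 7/1
a_2 = 3: 27/4
a_3 = 1: 34/5
a_4 = 1: 61/9

61/9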